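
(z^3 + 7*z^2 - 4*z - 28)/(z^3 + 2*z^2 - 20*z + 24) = (z^2 + 9*z + 14)/(z^2 + 4*z - 12)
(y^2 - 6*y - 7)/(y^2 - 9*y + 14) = (y + 1)/(y - 2)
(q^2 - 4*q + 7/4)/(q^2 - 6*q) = (q^2 - 4*q + 7/4)/(q*(q - 6))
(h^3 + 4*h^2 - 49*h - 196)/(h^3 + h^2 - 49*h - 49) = (h + 4)/(h + 1)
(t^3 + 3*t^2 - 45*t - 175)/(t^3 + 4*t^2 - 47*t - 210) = (t + 5)/(t + 6)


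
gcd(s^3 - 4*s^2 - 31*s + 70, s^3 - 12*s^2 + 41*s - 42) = s^2 - 9*s + 14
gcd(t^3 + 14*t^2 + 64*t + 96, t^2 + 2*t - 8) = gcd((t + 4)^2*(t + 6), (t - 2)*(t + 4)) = t + 4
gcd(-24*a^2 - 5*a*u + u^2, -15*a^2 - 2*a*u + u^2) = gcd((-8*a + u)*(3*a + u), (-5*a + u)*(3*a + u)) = 3*a + u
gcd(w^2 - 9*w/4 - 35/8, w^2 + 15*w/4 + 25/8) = w + 5/4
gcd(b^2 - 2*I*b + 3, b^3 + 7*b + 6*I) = b^2 - 2*I*b + 3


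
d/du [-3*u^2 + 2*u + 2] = 2 - 6*u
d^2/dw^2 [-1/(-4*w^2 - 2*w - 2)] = (-4*w^2 - 2*w + (4*w + 1)^2 - 2)/(2*w^2 + w + 1)^3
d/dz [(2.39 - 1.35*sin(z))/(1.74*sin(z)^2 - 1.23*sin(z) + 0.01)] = (2.349*sin(z)^2 - 8.3172*sin(z) + 2.9262)*cos(z)/(3.0276*sin(z)^4 - 4.2804*sin(z)^3 + 1.5477*sin(z)^2 - 0.0246*sin(z) + 0.0001)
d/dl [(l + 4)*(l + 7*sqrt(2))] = 2*l + 4 + 7*sqrt(2)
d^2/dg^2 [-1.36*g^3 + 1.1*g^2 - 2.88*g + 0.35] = 2.2 - 8.16*g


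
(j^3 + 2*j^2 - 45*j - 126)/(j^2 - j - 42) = j + 3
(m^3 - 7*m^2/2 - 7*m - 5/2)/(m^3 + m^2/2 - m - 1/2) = (m - 5)/(m - 1)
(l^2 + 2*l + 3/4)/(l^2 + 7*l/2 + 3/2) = (l + 3/2)/(l + 3)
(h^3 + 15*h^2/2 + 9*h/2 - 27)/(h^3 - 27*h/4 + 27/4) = 2*(h + 6)/(2*h - 3)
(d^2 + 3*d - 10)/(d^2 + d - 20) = (d - 2)/(d - 4)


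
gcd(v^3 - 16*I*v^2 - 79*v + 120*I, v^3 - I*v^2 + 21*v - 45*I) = v - 3*I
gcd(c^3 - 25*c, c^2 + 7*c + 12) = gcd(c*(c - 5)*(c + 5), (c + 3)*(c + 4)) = 1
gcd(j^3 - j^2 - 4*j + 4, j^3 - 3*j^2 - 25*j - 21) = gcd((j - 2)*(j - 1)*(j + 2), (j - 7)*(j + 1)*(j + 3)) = 1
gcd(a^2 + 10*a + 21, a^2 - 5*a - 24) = a + 3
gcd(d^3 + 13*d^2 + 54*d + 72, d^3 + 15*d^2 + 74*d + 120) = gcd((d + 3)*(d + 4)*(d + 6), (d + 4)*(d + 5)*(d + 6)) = d^2 + 10*d + 24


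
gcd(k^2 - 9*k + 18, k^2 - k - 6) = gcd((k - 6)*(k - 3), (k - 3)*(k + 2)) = k - 3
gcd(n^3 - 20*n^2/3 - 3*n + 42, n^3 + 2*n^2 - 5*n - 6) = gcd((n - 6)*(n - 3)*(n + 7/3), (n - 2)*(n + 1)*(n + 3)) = 1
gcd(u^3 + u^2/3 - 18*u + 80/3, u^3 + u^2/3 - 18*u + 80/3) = u^3 + u^2/3 - 18*u + 80/3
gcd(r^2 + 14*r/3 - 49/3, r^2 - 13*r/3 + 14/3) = r - 7/3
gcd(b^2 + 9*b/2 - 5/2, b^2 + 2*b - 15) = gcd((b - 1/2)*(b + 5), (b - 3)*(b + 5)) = b + 5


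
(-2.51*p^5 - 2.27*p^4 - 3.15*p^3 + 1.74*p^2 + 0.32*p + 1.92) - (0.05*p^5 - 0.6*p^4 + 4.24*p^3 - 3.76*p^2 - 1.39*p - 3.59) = -2.56*p^5 - 1.67*p^4 - 7.39*p^3 + 5.5*p^2 + 1.71*p + 5.51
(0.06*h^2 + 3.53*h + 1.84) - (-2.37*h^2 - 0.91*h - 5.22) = 2.43*h^2 + 4.44*h + 7.06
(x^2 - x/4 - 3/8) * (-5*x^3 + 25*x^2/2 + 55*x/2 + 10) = -5*x^5 + 55*x^4/4 + 105*x^3/4 - 25*x^2/16 - 205*x/16 - 15/4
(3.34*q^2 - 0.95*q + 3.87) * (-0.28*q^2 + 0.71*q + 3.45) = -0.9352*q^4 + 2.6374*q^3 + 9.7649*q^2 - 0.5298*q + 13.3515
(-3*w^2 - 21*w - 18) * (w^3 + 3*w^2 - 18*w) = -3*w^5 - 30*w^4 - 27*w^3 + 324*w^2 + 324*w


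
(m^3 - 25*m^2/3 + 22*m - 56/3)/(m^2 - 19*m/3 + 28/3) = m - 2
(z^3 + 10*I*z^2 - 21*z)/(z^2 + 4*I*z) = (z^2 + 10*I*z - 21)/(z + 4*I)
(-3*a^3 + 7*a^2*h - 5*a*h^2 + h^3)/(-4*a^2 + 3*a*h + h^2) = (3*a^2 - 4*a*h + h^2)/(4*a + h)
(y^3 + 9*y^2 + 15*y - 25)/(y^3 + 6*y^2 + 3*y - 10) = (y + 5)/(y + 2)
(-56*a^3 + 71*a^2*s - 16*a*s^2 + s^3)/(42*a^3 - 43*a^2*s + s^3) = (56*a^2 - 15*a*s + s^2)/(-42*a^2 + a*s + s^2)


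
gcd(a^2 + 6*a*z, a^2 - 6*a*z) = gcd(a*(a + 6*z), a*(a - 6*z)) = a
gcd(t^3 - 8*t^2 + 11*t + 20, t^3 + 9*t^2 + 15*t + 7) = t + 1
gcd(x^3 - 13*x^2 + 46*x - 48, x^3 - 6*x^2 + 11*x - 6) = x^2 - 5*x + 6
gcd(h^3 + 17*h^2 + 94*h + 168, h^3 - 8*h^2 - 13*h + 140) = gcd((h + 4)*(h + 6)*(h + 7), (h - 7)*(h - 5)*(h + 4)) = h + 4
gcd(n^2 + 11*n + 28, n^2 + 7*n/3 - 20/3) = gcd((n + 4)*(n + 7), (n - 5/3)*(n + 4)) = n + 4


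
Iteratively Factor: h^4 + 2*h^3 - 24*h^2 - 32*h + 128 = (h - 4)*(h^3 + 6*h^2 - 32) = (h - 4)*(h + 4)*(h^2 + 2*h - 8) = (h - 4)*(h - 2)*(h + 4)*(h + 4)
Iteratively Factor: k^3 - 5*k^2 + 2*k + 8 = (k + 1)*(k^2 - 6*k + 8) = (k - 4)*(k + 1)*(k - 2)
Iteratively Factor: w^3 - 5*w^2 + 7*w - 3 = (w - 3)*(w^2 - 2*w + 1) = (w - 3)*(w - 1)*(w - 1)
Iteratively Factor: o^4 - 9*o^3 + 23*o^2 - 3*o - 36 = (o - 4)*(o^3 - 5*o^2 + 3*o + 9) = (o - 4)*(o - 3)*(o^2 - 2*o - 3) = (o - 4)*(o - 3)*(o + 1)*(o - 3)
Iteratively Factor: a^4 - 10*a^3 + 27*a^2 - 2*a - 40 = (a - 2)*(a^3 - 8*a^2 + 11*a + 20) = (a - 5)*(a - 2)*(a^2 - 3*a - 4) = (a - 5)*(a - 4)*(a - 2)*(a + 1)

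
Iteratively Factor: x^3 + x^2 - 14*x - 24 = (x + 2)*(x^2 - x - 12) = (x - 4)*(x + 2)*(x + 3)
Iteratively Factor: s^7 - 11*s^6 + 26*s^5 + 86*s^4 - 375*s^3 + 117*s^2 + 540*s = (s - 4)*(s^6 - 7*s^5 - 2*s^4 + 78*s^3 - 63*s^2 - 135*s) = (s - 4)*(s - 3)*(s^5 - 4*s^4 - 14*s^3 + 36*s^2 + 45*s) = (s - 4)*(s - 3)*(s + 1)*(s^4 - 5*s^3 - 9*s^2 + 45*s) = (s - 4)*(s - 3)*(s + 1)*(s + 3)*(s^3 - 8*s^2 + 15*s) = (s - 5)*(s - 4)*(s - 3)*(s + 1)*(s + 3)*(s^2 - 3*s) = s*(s - 5)*(s - 4)*(s - 3)*(s + 1)*(s + 3)*(s - 3)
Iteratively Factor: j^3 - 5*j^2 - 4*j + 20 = (j - 2)*(j^2 - 3*j - 10) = (j - 5)*(j - 2)*(j + 2)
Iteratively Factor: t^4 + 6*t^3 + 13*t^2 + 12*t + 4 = (t + 1)*(t^3 + 5*t^2 + 8*t + 4) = (t + 1)^2*(t^2 + 4*t + 4) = (t + 1)^2*(t + 2)*(t + 2)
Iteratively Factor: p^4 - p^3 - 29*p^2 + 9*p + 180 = (p + 4)*(p^3 - 5*p^2 - 9*p + 45) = (p - 5)*(p + 4)*(p^2 - 9) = (p - 5)*(p - 3)*(p + 4)*(p + 3)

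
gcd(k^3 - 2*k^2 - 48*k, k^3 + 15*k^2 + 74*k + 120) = k + 6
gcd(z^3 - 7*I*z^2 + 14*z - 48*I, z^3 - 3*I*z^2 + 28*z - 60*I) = z - 2*I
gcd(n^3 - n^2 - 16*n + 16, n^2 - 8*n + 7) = n - 1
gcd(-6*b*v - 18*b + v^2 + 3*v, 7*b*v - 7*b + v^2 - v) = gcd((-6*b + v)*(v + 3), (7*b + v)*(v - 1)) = 1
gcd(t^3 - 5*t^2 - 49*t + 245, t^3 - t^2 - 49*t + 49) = t^2 - 49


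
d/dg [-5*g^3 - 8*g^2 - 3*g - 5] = -15*g^2 - 16*g - 3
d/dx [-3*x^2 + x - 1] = 1 - 6*x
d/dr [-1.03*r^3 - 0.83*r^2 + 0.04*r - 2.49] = -3.09*r^2 - 1.66*r + 0.04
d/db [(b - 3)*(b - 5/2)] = 2*b - 11/2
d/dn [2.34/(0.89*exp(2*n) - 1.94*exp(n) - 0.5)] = (4.5396 - 4.1652*exp(n))*exp(n)/(-0.89*exp(2*n) + 1.94*exp(n) + 0.5)^2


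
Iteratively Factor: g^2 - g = (g)*(g - 1)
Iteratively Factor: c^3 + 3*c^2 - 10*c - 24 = (c + 2)*(c^2 + c - 12) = (c - 3)*(c + 2)*(c + 4)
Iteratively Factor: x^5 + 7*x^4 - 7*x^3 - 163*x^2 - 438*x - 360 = (x + 2)*(x^4 + 5*x^3 - 17*x^2 - 129*x - 180) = (x + 2)*(x + 3)*(x^3 + 2*x^2 - 23*x - 60) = (x + 2)*(x + 3)^2*(x^2 - x - 20) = (x + 2)*(x + 3)^2*(x + 4)*(x - 5)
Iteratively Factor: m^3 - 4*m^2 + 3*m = (m - 1)*(m^2 - 3*m) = (m - 3)*(m - 1)*(m)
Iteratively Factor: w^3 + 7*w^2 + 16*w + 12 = (w + 2)*(w^2 + 5*w + 6) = (w + 2)^2*(w + 3)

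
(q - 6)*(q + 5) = q^2 - q - 30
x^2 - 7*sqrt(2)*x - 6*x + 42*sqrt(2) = (x - 6)*(x - 7*sqrt(2))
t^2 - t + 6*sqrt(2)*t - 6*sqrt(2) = (t - 1)*(t + 6*sqrt(2))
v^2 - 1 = (v - 1)*(v + 1)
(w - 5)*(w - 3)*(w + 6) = w^3 - 2*w^2 - 33*w + 90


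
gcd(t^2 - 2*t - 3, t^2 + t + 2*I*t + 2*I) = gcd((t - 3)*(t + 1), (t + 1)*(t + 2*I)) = t + 1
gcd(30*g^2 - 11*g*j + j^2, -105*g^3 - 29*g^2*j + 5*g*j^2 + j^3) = 5*g - j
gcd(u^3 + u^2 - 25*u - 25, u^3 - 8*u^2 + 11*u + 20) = u^2 - 4*u - 5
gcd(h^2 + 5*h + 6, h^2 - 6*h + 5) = 1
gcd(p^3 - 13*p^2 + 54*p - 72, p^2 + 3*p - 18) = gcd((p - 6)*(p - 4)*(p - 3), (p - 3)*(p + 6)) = p - 3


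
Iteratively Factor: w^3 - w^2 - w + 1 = (w + 1)*(w^2 - 2*w + 1) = (w - 1)*(w + 1)*(w - 1)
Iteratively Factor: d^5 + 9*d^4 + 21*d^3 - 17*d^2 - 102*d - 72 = (d + 4)*(d^4 + 5*d^3 + d^2 - 21*d - 18) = (d - 2)*(d + 4)*(d^3 + 7*d^2 + 15*d + 9) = (d - 2)*(d + 1)*(d + 4)*(d^2 + 6*d + 9) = (d - 2)*(d + 1)*(d + 3)*(d + 4)*(d + 3)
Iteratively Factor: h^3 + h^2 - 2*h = (h)*(h^2 + h - 2) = h*(h + 2)*(h - 1)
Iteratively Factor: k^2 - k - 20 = (k - 5)*(k + 4)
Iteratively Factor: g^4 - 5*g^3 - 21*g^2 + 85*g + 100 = (g + 1)*(g^3 - 6*g^2 - 15*g + 100) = (g - 5)*(g + 1)*(g^2 - g - 20) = (g - 5)^2*(g + 1)*(g + 4)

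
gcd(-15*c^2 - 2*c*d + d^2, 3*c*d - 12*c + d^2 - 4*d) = 3*c + d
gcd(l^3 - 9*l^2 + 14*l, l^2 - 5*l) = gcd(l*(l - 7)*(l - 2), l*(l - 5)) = l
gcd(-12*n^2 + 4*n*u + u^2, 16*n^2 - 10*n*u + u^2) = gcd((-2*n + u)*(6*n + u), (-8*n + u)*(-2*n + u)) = -2*n + u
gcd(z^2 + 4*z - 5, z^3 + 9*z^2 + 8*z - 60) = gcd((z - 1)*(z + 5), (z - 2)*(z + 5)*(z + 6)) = z + 5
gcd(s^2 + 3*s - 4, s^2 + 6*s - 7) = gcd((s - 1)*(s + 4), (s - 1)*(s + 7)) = s - 1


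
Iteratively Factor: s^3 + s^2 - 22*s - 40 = (s + 2)*(s^2 - s - 20) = (s + 2)*(s + 4)*(s - 5)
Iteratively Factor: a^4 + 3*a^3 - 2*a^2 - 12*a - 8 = (a - 2)*(a^3 + 5*a^2 + 8*a + 4) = (a - 2)*(a + 1)*(a^2 + 4*a + 4) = (a - 2)*(a + 1)*(a + 2)*(a + 2)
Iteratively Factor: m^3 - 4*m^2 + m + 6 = (m + 1)*(m^2 - 5*m + 6) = (m - 3)*(m + 1)*(m - 2)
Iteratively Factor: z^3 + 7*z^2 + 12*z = (z + 4)*(z^2 + 3*z) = z*(z + 4)*(z + 3)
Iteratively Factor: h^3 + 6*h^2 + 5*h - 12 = (h - 1)*(h^2 + 7*h + 12) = (h - 1)*(h + 3)*(h + 4)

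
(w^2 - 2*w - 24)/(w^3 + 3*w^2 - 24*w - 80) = (w - 6)/(w^2 - w - 20)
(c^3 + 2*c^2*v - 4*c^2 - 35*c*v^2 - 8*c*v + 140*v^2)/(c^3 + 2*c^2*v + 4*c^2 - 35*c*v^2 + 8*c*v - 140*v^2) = (c - 4)/(c + 4)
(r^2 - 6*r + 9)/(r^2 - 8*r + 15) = (r - 3)/(r - 5)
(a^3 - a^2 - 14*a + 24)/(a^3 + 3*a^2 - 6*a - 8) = (a - 3)/(a + 1)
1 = 1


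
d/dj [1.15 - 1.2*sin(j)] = -1.2*cos(j)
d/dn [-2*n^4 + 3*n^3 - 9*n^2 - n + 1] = -8*n^3 + 9*n^2 - 18*n - 1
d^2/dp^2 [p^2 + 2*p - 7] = 2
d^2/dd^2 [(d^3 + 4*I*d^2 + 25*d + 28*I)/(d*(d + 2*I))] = 2*(29*d^3 + 84*I*d^2 - 168*d - 112*I)/(d^3*(d^3 + 6*I*d^2 - 12*d - 8*I))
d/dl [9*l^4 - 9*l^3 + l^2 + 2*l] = 36*l^3 - 27*l^2 + 2*l + 2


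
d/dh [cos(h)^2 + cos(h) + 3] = -sin(h) - sin(2*h)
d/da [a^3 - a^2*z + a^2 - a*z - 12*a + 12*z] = 3*a^2 - 2*a*z + 2*a - z - 12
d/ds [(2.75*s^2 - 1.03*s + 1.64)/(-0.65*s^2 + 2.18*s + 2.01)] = (5.3255*s^2 + 13.187*s - 5.6455)/(0.4225*s^4 - 2.834*s^3 + 2.1394*s^2 + 8.7636*s + 4.0401)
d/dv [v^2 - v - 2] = 2*v - 1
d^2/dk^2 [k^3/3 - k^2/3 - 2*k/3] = 2*k - 2/3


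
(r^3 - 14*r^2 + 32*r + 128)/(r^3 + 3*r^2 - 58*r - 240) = (r^2 - 6*r - 16)/(r^2 + 11*r + 30)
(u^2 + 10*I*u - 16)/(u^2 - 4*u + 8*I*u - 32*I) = (u + 2*I)/(u - 4)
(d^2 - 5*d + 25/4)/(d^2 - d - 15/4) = (2*d - 5)/(2*d + 3)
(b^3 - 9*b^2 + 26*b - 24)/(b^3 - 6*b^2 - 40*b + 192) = (b^2 - 5*b + 6)/(b^2 - 2*b - 48)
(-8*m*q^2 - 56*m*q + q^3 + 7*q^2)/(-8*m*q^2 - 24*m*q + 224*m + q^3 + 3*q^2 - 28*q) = q/(q - 4)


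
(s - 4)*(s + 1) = s^2 - 3*s - 4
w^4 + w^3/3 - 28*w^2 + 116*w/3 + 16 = (w - 4)*(w - 2)*(w + 1/3)*(w + 6)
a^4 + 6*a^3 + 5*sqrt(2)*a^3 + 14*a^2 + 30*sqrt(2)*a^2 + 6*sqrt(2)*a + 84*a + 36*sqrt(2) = (a + 6)*(a + sqrt(2))^2*(a + 3*sqrt(2))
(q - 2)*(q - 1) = q^2 - 3*q + 2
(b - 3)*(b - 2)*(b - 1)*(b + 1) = b^4 - 5*b^3 + 5*b^2 + 5*b - 6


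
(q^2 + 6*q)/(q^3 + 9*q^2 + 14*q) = (q + 6)/(q^2 + 9*q + 14)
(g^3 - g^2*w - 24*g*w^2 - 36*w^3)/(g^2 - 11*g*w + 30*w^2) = (-g^2 - 5*g*w - 6*w^2)/(-g + 5*w)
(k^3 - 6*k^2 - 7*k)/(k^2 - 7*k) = k + 1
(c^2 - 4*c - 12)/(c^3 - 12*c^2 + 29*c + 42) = (c + 2)/(c^2 - 6*c - 7)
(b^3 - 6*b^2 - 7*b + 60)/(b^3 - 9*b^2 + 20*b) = (b + 3)/b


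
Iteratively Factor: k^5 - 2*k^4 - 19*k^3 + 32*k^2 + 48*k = (k + 4)*(k^4 - 6*k^3 + 5*k^2 + 12*k) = (k - 3)*(k + 4)*(k^3 - 3*k^2 - 4*k) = (k - 3)*(k + 1)*(k + 4)*(k^2 - 4*k) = k*(k - 3)*(k + 1)*(k + 4)*(k - 4)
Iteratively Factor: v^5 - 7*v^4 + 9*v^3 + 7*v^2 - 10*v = (v + 1)*(v^4 - 8*v^3 + 17*v^2 - 10*v) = (v - 5)*(v + 1)*(v^3 - 3*v^2 + 2*v) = (v - 5)*(v - 2)*(v + 1)*(v^2 - v) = v*(v - 5)*(v - 2)*(v + 1)*(v - 1)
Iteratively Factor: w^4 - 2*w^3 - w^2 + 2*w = (w + 1)*(w^3 - 3*w^2 + 2*w) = (w - 2)*(w + 1)*(w^2 - w) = (w - 2)*(w - 1)*(w + 1)*(w)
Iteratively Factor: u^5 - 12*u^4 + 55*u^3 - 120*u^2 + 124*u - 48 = (u - 3)*(u^4 - 9*u^3 + 28*u^2 - 36*u + 16) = (u - 3)*(u - 1)*(u^3 - 8*u^2 + 20*u - 16) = (u - 3)*(u - 2)*(u - 1)*(u^2 - 6*u + 8) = (u - 4)*(u - 3)*(u - 2)*(u - 1)*(u - 2)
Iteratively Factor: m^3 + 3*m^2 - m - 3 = (m - 1)*(m^2 + 4*m + 3) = (m - 1)*(m + 3)*(m + 1)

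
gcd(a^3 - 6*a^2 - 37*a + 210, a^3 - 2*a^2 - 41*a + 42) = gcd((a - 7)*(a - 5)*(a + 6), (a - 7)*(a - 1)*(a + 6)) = a^2 - a - 42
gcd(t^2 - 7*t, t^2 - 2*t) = t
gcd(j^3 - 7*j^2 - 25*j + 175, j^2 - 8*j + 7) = j - 7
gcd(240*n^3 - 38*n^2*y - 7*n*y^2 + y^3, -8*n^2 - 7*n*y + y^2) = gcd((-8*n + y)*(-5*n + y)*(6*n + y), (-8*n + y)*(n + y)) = -8*n + y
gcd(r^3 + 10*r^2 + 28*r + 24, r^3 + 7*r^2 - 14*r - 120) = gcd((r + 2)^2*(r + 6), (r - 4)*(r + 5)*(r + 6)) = r + 6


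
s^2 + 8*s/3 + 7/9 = (s + 1/3)*(s + 7/3)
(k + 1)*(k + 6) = k^2 + 7*k + 6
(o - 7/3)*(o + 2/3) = o^2 - 5*o/3 - 14/9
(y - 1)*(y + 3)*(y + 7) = y^3 + 9*y^2 + 11*y - 21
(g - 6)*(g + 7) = g^2 + g - 42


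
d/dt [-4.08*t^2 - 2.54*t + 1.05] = -8.16*t - 2.54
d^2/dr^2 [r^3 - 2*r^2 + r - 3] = 6*r - 4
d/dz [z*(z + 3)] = 2*z + 3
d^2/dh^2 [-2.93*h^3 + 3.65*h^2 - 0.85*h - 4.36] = 7.3 - 17.58*h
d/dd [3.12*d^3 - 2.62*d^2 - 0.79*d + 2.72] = 9.36*d^2 - 5.24*d - 0.79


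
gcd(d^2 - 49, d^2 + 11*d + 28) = d + 7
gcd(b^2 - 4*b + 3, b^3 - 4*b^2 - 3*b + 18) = b - 3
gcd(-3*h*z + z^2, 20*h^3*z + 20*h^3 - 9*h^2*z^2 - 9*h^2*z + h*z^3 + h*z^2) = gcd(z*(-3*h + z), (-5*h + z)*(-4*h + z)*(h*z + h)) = 1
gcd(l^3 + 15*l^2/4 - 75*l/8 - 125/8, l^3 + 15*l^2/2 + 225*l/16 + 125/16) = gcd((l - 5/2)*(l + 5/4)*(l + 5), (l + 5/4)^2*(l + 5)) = l^2 + 25*l/4 + 25/4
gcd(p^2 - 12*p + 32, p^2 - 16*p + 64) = p - 8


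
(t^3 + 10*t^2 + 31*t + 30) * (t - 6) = t^4 + 4*t^3 - 29*t^2 - 156*t - 180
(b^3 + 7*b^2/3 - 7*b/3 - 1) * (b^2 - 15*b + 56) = b^5 - 38*b^4/3 + 56*b^3/3 + 494*b^2/3 - 347*b/3 - 56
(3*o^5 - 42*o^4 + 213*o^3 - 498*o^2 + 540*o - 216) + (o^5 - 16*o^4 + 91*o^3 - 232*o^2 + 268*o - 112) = 4*o^5 - 58*o^4 + 304*o^3 - 730*o^2 + 808*o - 328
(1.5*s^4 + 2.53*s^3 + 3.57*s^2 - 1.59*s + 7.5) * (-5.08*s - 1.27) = -7.62*s^5 - 14.7574*s^4 - 21.3487*s^3 + 3.5433*s^2 - 36.0807*s - 9.525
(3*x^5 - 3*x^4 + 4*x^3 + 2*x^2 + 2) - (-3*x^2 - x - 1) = 3*x^5 - 3*x^4 + 4*x^3 + 5*x^2 + x + 3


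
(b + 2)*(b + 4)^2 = b^3 + 10*b^2 + 32*b + 32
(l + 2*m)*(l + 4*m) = l^2 + 6*l*m + 8*m^2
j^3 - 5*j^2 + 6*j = j*(j - 3)*(j - 2)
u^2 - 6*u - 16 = (u - 8)*(u + 2)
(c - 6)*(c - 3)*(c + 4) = c^3 - 5*c^2 - 18*c + 72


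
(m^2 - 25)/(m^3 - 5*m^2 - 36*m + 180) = (m + 5)/(m^2 - 36)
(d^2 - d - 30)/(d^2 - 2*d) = (d^2 - d - 30)/(d*(d - 2))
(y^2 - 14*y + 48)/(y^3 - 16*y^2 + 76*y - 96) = 1/(y - 2)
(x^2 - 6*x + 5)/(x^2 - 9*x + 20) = (x - 1)/(x - 4)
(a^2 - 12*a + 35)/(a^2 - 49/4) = 4*(a^2 - 12*a + 35)/(4*a^2 - 49)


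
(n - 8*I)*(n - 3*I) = n^2 - 11*I*n - 24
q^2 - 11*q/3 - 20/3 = (q - 5)*(q + 4/3)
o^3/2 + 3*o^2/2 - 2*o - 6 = (o/2 + 1)*(o - 2)*(o + 3)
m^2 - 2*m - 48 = (m - 8)*(m + 6)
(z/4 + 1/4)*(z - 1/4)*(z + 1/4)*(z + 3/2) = z^4/4 + 5*z^3/8 + 23*z^2/64 - 5*z/128 - 3/128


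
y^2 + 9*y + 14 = (y + 2)*(y + 7)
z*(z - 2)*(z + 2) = z^3 - 4*z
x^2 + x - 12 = (x - 3)*(x + 4)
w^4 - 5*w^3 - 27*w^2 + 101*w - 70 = (w - 7)*(w - 2)*(w - 1)*(w + 5)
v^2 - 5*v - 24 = (v - 8)*(v + 3)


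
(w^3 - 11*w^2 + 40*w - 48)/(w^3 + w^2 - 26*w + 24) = (w^2 - 7*w + 12)/(w^2 + 5*w - 6)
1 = 1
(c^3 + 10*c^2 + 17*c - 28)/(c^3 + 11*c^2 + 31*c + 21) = (c^2 + 3*c - 4)/(c^2 + 4*c + 3)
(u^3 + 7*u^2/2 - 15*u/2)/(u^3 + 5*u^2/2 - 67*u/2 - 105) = u*(2*u - 3)/(2*u^2 - 5*u - 42)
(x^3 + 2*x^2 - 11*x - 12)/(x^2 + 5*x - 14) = (x^3 + 2*x^2 - 11*x - 12)/(x^2 + 5*x - 14)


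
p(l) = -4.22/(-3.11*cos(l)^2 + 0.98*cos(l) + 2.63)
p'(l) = -4.22*(-6.22*sin(l)*cos(l) + 0.98*sin(l))/(-3.11*cos(l)^2 + 0.98*cos(l) + 2.63)^2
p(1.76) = -1.81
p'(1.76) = -1.63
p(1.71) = -1.73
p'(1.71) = -1.30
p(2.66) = 6.19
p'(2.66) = -27.34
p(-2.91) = 3.32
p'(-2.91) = 4.22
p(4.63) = -1.67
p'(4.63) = 0.98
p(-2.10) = -3.14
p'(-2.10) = 8.33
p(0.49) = -3.93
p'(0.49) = 7.77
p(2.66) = 6.19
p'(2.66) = -27.34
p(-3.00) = 3.04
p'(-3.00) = 2.21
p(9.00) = 5.00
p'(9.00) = -16.20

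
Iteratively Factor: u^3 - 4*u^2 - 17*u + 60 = (u - 5)*(u^2 + u - 12) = (u - 5)*(u + 4)*(u - 3)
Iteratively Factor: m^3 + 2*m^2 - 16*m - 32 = (m - 4)*(m^2 + 6*m + 8) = (m - 4)*(m + 2)*(m + 4)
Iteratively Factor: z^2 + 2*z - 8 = (z + 4)*(z - 2)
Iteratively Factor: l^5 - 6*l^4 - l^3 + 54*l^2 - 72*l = (l)*(l^4 - 6*l^3 - l^2 + 54*l - 72) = l*(l + 3)*(l^3 - 9*l^2 + 26*l - 24) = l*(l - 4)*(l + 3)*(l^2 - 5*l + 6) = l*(l - 4)*(l - 2)*(l + 3)*(l - 3)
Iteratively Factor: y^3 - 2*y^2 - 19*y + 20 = (y - 1)*(y^2 - y - 20) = (y - 1)*(y + 4)*(y - 5)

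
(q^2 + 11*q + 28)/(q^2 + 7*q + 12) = (q + 7)/(q + 3)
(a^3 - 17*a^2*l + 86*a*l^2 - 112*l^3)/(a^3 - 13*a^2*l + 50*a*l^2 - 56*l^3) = (a - 8*l)/(a - 4*l)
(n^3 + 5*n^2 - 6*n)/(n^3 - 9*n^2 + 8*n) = (n + 6)/(n - 8)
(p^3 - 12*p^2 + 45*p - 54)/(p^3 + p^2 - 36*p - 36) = (p^2 - 6*p + 9)/(p^2 + 7*p + 6)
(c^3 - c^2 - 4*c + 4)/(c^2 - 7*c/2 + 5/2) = 2*(c^2 - 4)/(2*c - 5)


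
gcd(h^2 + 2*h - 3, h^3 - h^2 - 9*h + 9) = h^2 + 2*h - 3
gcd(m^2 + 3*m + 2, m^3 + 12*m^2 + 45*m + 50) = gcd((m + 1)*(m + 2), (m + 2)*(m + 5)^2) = m + 2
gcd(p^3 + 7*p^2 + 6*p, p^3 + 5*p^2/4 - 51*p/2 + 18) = p + 6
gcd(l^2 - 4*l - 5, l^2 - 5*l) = l - 5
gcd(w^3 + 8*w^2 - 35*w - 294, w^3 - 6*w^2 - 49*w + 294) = w^2 + w - 42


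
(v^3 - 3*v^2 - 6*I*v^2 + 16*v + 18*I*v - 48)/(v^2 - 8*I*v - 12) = (v^3 + v^2*(-3 - 6*I) + v*(16 + 18*I) - 48)/(v^2 - 8*I*v - 12)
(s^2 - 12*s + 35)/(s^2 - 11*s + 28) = (s - 5)/(s - 4)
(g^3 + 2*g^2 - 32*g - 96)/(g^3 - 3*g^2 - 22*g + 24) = (g + 4)/(g - 1)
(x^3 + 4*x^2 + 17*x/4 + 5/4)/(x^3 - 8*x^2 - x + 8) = (x^2 + 3*x + 5/4)/(x^2 - 9*x + 8)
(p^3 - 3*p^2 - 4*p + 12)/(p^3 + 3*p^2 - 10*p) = (p^2 - p - 6)/(p*(p + 5))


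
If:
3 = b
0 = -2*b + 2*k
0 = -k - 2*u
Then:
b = 3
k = 3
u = -3/2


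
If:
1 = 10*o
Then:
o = 1/10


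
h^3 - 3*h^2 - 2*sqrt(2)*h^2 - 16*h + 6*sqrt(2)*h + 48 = (h - 3)*(h - 4*sqrt(2))*(h + 2*sqrt(2))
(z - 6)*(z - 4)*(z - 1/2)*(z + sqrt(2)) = z^4 - 21*z^3/2 + sqrt(2)*z^3 - 21*sqrt(2)*z^2/2 + 29*z^2 - 12*z + 29*sqrt(2)*z - 12*sqrt(2)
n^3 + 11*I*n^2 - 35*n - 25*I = (n + I)*(n + 5*I)^2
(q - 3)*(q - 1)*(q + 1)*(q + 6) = q^4 + 3*q^3 - 19*q^2 - 3*q + 18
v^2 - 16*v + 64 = (v - 8)^2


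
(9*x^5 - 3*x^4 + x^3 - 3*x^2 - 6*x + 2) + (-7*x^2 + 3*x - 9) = 9*x^5 - 3*x^4 + x^3 - 10*x^2 - 3*x - 7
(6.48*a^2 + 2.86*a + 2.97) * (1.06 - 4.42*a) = -28.6416*a^3 - 5.7724*a^2 - 10.0958*a + 3.1482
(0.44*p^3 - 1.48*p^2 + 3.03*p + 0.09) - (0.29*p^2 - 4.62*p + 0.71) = 0.44*p^3 - 1.77*p^2 + 7.65*p - 0.62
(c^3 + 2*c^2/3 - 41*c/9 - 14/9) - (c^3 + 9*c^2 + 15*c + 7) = -25*c^2/3 - 176*c/9 - 77/9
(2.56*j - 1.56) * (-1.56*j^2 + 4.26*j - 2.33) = -3.9936*j^3 + 13.3392*j^2 - 12.6104*j + 3.6348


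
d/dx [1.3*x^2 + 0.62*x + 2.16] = 2.6*x + 0.62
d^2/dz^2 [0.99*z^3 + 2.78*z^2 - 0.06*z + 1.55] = 5.94*z + 5.56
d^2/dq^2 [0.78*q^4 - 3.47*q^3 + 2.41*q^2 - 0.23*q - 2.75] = 9.36*q^2 - 20.82*q + 4.82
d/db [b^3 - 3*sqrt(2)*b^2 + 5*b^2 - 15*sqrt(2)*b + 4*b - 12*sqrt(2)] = 3*b^2 - 6*sqrt(2)*b + 10*b - 15*sqrt(2) + 4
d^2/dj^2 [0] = 0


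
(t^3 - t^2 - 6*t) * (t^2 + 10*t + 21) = t^5 + 9*t^4 + 5*t^3 - 81*t^2 - 126*t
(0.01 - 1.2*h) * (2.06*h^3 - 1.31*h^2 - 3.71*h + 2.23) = -2.472*h^4 + 1.5926*h^3 + 4.4389*h^2 - 2.7131*h + 0.0223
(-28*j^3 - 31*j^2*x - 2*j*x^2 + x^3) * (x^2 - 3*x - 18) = -28*j^3*x^2 + 84*j^3*x + 504*j^3 - 31*j^2*x^3 + 93*j^2*x^2 + 558*j^2*x - 2*j*x^4 + 6*j*x^3 + 36*j*x^2 + x^5 - 3*x^4 - 18*x^3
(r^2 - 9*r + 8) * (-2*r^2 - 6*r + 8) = -2*r^4 + 12*r^3 + 46*r^2 - 120*r + 64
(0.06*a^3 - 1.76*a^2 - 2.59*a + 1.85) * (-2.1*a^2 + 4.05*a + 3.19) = -0.126*a^5 + 3.939*a^4 - 1.4976*a^3 - 19.9889*a^2 - 0.769600000000001*a + 5.9015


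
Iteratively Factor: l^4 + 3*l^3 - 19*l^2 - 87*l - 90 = (l + 3)*(l^3 - 19*l - 30) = (l + 3)^2*(l^2 - 3*l - 10) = (l - 5)*(l + 3)^2*(l + 2)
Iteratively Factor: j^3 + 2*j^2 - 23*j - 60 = (j - 5)*(j^2 + 7*j + 12) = (j - 5)*(j + 4)*(j + 3)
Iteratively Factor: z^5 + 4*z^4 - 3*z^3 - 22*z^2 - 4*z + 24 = (z - 1)*(z^4 + 5*z^3 + 2*z^2 - 20*z - 24) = (z - 1)*(z + 2)*(z^3 + 3*z^2 - 4*z - 12) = (z - 2)*(z - 1)*(z + 2)*(z^2 + 5*z + 6) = (z - 2)*(z - 1)*(z + 2)^2*(z + 3)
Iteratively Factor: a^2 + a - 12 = (a + 4)*(a - 3)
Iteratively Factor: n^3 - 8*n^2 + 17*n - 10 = (n - 1)*(n^2 - 7*n + 10) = (n - 5)*(n - 1)*(n - 2)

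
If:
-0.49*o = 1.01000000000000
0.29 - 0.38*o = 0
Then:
No Solution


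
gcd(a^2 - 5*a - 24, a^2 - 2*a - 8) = 1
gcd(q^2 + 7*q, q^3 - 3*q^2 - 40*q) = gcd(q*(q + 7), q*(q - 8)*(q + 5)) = q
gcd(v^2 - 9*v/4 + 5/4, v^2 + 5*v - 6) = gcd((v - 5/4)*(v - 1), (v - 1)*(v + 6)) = v - 1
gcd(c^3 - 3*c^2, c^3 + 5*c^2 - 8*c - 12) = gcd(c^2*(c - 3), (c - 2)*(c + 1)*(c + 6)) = 1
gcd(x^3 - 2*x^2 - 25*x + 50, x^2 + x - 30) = x - 5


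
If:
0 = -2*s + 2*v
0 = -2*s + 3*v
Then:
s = 0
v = 0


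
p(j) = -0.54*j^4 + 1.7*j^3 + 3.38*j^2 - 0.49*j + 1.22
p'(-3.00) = 83.45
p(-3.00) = -56.53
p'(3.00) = 7.37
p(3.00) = 32.33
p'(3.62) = -11.65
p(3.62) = 31.65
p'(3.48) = -6.23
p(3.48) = 32.90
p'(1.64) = 14.79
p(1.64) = 13.10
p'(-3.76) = 161.01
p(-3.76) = -147.45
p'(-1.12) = 1.37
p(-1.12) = 2.77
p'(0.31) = 2.03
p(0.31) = 1.44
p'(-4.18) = 218.12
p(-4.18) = -226.69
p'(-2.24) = 34.23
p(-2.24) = -13.43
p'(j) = -2.16*j^3 + 5.1*j^2 + 6.76*j - 0.49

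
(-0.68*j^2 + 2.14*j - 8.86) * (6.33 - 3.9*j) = 2.652*j^3 - 12.6504*j^2 + 48.1002*j - 56.0838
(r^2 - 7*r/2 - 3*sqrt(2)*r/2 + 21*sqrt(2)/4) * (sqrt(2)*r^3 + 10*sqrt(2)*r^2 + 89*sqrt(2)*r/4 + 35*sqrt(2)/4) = sqrt(2)*r^5 - 3*r^4 + 13*sqrt(2)*r^4/2 - 39*r^3/2 - 51*sqrt(2)*r^3/4 - 553*sqrt(2)*r^2/8 + 153*r^2/4 - 245*sqrt(2)*r/8 + 1659*r/8 + 735/8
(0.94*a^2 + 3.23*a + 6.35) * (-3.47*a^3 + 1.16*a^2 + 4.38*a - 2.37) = -3.2618*a^5 - 10.1177*a^4 - 14.1705*a^3 + 19.2856*a^2 + 20.1579*a - 15.0495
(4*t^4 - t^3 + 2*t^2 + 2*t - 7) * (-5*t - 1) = -20*t^5 + t^4 - 9*t^3 - 12*t^2 + 33*t + 7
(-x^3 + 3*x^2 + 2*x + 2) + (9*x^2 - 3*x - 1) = -x^3 + 12*x^2 - x + 1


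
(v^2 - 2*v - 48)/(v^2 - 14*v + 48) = (v + 6)/(v - 6)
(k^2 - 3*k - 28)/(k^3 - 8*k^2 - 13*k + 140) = 1/(k - 5)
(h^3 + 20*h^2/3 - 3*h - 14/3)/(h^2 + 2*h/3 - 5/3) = (3*h^2 + 23*h + 14)/(3*h + 5)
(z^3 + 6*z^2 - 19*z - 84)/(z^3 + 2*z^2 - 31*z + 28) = (z + 3)/(z - 1)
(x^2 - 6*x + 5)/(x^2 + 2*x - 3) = (x - 5)/(x + 3)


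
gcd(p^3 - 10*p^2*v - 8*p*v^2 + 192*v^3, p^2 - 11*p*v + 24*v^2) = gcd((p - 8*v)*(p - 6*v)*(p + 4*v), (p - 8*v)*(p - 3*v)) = p - 8*v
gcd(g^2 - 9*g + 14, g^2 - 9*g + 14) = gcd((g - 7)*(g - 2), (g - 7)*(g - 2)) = g^2 - 9*g + 14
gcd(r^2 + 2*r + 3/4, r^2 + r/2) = r + 1/2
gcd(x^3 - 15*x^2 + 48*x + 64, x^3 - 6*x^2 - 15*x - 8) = x^2 - 7*x - 8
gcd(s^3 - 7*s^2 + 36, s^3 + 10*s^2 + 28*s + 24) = s + 2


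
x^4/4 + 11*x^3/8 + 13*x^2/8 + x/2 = x*(x/4 + 1)*(x + 1/2)*(x + 1)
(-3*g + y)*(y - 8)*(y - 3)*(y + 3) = -3*g*y^3 + 24*g*y^2 + 27*g*y - 216*g + y^4 - 8*y^3 - 9*y^2 + 72*y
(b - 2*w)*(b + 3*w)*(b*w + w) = b^3*w + b^2*w^2 + b^2*w - 6*b*w^3 + b*w^2 - 6*w^3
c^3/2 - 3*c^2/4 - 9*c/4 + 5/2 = (c/2 + 1)*(c - 5/2)*(c - 1)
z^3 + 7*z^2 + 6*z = z*(z + 1)*(z + 6)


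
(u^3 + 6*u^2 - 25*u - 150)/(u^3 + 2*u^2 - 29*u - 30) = (u + 5)/(u + 1)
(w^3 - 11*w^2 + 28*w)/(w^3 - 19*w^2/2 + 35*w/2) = 2*(w - 4)/(2*w - 5)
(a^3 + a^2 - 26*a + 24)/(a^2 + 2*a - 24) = a - 1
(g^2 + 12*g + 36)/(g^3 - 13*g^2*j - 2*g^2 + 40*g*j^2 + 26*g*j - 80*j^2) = (g^2 + 12*g + 36)/(g^3 - 13*g^2*j - 2*g^2 + 40*g*j^2 + 26*g*j - 80*j^2)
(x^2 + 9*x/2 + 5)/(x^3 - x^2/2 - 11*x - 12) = (2*x + 5)/(2*x^2 - 5*x - 12)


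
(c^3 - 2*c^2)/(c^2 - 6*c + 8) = c^2/(c - 4)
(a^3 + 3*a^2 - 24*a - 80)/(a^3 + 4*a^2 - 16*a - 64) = (a - 5)/(a - 4)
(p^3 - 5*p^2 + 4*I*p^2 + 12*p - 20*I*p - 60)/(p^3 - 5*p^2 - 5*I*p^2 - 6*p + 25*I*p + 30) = (p + 6*I)/(p - 3*I)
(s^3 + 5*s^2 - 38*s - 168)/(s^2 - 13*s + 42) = (s^2 + 11*s + 28)/(s - 7)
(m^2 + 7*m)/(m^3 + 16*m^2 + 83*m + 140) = m/(m^2 + 9*m + 20)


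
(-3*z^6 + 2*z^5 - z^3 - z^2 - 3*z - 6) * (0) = 0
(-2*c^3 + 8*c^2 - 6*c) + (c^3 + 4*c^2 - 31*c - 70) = -c^3 + 12*c^2 - 37*c - 70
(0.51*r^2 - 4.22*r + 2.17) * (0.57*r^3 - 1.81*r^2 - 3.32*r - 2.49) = 0.2907*r^5 - 3.3285*r^4 + 7.1819*r^3 + 8.8128*r^2 + 3.3034*r - 5.4033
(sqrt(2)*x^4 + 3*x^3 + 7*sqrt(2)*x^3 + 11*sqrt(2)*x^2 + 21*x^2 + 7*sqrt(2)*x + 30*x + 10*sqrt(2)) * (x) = sqrt(2)*x^5 + 3*x^4 + 7*sqrt(2)*x^4 + 11*sqrt(2)*x^3 + 21*x^3 + 7*sqrt(2)*x^2 + 30*x^2 + 10*sqrt(2)*x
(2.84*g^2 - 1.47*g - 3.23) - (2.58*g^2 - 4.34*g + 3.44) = 0.26*g^2 + 2.87*g - 6.67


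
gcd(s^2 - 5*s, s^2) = s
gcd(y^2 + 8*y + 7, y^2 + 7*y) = y + 7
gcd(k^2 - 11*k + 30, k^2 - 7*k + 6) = k - 6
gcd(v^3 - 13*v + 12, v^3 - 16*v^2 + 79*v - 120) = v - 3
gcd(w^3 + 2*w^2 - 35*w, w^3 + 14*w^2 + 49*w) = w^2 + 7*w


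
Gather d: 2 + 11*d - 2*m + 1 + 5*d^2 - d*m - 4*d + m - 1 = 5*d^2 + d*(7 - m) - m + 2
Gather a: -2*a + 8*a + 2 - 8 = 6*a - 6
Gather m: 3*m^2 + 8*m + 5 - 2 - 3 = 3*m^2 + 8*m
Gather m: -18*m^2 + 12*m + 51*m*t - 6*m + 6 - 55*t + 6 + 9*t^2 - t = -18*m^2 + m*(51*t + 6) + 9*t^2 - 56*t + 12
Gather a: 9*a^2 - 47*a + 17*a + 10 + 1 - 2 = 9*a^2 - 30*a + 9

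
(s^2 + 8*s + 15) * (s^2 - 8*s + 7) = s^4 - 42*s^2 - 64*s + 105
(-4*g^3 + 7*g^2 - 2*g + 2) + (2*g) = -4*g^3 + 7*g^2 + 2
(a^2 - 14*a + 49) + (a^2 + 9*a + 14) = 2*a^2 - 5*a + 63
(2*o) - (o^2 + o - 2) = -o^2 + o + 2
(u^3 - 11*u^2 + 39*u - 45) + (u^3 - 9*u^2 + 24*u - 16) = 2*u^3 - 20*u^2 + 63*u - 61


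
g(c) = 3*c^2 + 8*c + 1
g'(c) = 6*c + 8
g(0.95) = 11.31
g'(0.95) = 13.70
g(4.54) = 99.15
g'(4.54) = 35.24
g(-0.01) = 0.92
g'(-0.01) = 7.94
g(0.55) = 6.31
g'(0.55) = 11.30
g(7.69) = 239.93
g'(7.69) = 54.14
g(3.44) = 64.02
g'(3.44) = 28.64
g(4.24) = 88.85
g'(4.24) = 33.44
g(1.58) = 21.13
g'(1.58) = 17.48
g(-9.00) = 172.00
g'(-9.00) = -46.00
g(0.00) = 1.00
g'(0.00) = 8.00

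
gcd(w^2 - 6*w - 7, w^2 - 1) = w + 1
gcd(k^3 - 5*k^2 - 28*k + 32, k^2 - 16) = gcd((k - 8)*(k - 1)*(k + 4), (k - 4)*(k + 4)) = k + 4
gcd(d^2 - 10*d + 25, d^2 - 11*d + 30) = d - 5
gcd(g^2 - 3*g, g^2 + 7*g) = g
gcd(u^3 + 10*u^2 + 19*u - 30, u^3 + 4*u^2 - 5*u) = u^2 + 4*u - 5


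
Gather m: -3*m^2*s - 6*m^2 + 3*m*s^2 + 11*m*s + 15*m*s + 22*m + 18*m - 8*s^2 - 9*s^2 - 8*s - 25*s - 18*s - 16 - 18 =m^2*(-3*s - 6) + m*(3*s^2 + 26*s + 40) - 17*s^2 - 51*s - 34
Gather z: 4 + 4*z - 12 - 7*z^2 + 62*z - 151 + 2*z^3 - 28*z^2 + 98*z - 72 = 2*z^3 - 35*z^2 + 164*z - 231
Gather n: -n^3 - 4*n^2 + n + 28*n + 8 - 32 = -n^3 - 4*n^2 + 29*n - 24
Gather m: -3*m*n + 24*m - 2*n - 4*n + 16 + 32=m*(24 - 3*n) - 6*n + 48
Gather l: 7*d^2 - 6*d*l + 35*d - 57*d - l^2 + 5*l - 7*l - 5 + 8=7*d^2 - 22*d - l^2 + l*(-6*d - 2) + 3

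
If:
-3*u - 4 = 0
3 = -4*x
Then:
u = -4/3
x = -3/4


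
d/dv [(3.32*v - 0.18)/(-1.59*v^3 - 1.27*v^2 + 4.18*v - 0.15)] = (10.5576*v^3 + 3.3578*v^2 - 0.4572*v + 0.2544)/(2.5281*v^6 + 4.0386*v^5 - 11.6795*v^4 - 10.1402*v^3 + 17.8534*v^2 - 1.254*v + 0.0225)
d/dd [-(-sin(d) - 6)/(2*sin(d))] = -3*cos(d)/sin(d)^2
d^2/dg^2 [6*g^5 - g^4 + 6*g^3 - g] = 12*g*(10*g^2 - g + 3)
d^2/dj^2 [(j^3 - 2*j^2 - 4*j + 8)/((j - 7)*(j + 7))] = 90*(j^3 - 6*j^2 + 147*j - 98)/(j^6 - 147*j^4 + 7203*j^2 - 117649)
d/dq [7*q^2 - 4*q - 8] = 14*q - 4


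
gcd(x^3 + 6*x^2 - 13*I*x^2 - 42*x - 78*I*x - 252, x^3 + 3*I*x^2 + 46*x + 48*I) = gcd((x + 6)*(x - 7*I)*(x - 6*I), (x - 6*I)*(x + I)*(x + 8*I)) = x - 6*I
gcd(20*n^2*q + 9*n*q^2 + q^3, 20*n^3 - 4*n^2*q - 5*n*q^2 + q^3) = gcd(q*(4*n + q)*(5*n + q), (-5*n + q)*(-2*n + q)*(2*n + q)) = 1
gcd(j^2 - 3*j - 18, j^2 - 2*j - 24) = j - 6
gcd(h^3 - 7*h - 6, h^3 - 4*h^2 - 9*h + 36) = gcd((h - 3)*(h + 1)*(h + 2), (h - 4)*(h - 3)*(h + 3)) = h - 3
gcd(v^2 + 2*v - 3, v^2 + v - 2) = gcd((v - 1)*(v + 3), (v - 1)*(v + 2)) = v - 1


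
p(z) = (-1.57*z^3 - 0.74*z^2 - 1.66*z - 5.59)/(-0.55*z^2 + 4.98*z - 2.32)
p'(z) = (1.1*z - 4.98)*(-1.57*z^3 - 0.74*z^2 - 1.66*z - 5.59)/(-0.55*z^2 + 4.98*z - 2.32)^2 + (-4.71*z^2 - 1.48*z - 1.66)/(-0.55*z^2 + 4.98*z - 2.32)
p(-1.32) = 0.11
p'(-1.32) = 0.87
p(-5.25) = -4.81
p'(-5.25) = 1.65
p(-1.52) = -0.07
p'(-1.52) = 0.88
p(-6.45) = -6.90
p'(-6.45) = 1.83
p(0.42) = 20.08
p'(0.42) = 288.33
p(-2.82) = -1.37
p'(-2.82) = 1.15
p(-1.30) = 0.13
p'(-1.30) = 0.88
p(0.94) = -4.86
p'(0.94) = 6.37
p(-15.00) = -25.66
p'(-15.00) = 2.43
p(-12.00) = -18.55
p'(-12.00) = 2.30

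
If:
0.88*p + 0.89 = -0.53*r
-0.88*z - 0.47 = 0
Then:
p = -0.602272727272727*r - 1.01136363636364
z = -0.53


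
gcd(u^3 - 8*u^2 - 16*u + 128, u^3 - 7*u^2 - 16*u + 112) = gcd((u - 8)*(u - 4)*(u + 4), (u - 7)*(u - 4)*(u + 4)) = u^2 - 16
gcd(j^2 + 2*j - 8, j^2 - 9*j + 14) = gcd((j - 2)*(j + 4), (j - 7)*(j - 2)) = j - 2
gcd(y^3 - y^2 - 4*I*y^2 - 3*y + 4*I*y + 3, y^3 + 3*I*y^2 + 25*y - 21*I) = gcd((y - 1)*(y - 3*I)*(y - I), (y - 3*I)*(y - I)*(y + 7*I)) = y^2 - 4*I*y - 3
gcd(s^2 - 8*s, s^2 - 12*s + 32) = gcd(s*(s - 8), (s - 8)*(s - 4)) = s - 8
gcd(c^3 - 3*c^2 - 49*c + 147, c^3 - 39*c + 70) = c + 7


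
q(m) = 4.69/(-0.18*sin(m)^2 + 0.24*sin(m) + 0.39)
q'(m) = 4.69*(0.36*sin(m)*cos(m) - 0.24*cos(m))/(-0.18*sin(m)^2 + 0.24*sin(m) + 0.39)^2 = (1.6884*sin(m) - 1.1256)*cos(m)/(-0.18*sin(m)^2 + 0.24*sin(m) + 0.39)^2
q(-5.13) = 10.22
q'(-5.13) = 0.80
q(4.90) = -240.18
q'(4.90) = -1361.96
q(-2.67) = 19.24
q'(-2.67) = 28.36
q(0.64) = 10.00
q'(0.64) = -0.43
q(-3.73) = 10.03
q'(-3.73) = 0.72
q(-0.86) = 44.78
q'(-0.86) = -143.04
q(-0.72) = 30.56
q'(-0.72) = -71.45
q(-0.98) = 70.49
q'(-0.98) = -318.11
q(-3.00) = 13.30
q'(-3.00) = 10.86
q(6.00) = 15.18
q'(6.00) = -16.08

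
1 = 1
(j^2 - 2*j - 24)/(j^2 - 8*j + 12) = (j + 4)/(j - 2)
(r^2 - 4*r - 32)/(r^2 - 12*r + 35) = (r^2 - 4*r - 32)/(r^2 - 12*r + 35)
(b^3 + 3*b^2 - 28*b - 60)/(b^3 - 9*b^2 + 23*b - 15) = (b^2 + 8*b + 12)/(b^2 - 4*b + 3)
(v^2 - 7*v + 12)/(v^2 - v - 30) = (-v^2 + 7*v - 12)/(-v^2 + v + 30)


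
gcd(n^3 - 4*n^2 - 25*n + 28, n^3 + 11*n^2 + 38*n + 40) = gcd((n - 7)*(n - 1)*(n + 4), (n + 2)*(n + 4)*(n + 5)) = n + 4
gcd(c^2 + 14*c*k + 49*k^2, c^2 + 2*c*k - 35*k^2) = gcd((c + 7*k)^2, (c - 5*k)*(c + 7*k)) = c + 7*k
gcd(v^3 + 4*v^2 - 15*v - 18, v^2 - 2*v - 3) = v^2 - 2*v - 3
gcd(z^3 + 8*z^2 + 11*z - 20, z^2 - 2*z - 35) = z + 5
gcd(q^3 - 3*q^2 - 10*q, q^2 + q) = q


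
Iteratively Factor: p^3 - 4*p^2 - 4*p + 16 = (p - 2)*(p^2 - 2*p - 8) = (p - 2)*(p + 2)*(p - 4)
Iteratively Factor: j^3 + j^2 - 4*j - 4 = (j + 1)*(j^2 - 4) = (j - 2)*(j + 1)*(j + 2)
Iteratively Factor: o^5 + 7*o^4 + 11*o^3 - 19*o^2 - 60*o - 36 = (o + 3)*(o^4 + 4*o^3 - o^2 - 16*o - 12) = (o + 3)^2*(o^3 + o^2 - 4*o - 4) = (o - 2)*(o + 3)^2*(o^2 + 3*o + 2) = (o - 2)*(o + 1)*(o + 3)^2*(o + 2)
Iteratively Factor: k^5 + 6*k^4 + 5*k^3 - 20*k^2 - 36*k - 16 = (k + 2)*(k^4 + 4*k^3 - 3*k^2 - 14*k - 8) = (k + 1)*(k + 2)*(k^3 + 3*k^2 - 6*k - 8) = (k - 2)*(k + 1)*(k + 2)*(k^2 + 5*k + 4) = (k - 2)*(k + 1)*(k + 2)*(k + 4)*(k + 1)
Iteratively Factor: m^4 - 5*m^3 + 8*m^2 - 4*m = (m - 2)*(m^3 - 3*m^2 + 2*m) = (m - 2)*(m - 1)*(m^2 - 2*m) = m*(m - 2)*(m - 1)*(m - 2)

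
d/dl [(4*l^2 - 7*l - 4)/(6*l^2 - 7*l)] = 2*(7*l^2 + 24*l - 14)/(l^2*(36*l^2 - 84*l + 49))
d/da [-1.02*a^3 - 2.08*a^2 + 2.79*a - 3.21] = -3.06*a^2 - 4.16*a + 2.79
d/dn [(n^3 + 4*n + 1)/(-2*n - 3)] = (-4*n^3 - 9*n^2 - 10)/(4*n^2 + 12*n + 9)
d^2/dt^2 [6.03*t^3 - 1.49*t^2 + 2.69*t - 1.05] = 36.18*t - 2.98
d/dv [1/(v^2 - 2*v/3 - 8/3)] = 6*(1 - 3*v)/(-3*v^2 + 2*v + 8)^2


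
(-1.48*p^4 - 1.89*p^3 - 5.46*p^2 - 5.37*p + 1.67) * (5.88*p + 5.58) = -8.7024*p^5 - 19.3716*p^4 - 42.651*p^3 - 62.0424*p^2 - 20.145*p + 9.3186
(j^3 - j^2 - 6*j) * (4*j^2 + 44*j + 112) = 4*j^5 + 40*j^4 + 44*j^3 - 376*j^2 - 672*j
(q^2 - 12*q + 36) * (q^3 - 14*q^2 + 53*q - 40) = q^5 - 26*q^4 + 257*q^3 - 1180*q^2 + 2388*q - 1440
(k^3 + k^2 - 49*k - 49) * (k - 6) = k^4 - 5*k^3 - 55*k^2 + 245*k + 294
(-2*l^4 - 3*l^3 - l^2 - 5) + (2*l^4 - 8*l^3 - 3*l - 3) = -11*l^3 - l^2 - 3*l - 8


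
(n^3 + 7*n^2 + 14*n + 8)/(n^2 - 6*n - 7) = (n^2 + 6*n + 8)/(n - 7)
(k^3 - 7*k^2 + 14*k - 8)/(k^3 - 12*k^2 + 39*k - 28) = (k - 2)/(k - 7)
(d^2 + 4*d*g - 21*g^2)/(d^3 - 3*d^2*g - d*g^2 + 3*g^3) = (d + 7*g)/(d^2 - g^2)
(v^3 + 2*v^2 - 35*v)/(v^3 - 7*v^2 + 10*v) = (v + 7)/(v - 2)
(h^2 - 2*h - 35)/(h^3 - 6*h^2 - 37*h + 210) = (h + 5)/(h^2 + h - 30)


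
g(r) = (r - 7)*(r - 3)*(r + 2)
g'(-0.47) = 9.18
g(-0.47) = 39.66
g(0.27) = 41.71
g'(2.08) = -19.30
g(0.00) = 42.00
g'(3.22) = -19.41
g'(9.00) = 100.00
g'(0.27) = -3.10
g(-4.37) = -198.60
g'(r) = (r - 7)*(r - 3) + (r - 7)*(r + 2) + (r - 3)*(r + 2)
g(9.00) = 132.00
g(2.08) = 18.47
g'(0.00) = 1.00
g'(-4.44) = 131.18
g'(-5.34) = 171.99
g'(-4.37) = 128.21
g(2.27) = 14.74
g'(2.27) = -19.86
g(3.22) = -4.34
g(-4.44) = -207.68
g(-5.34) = -343.74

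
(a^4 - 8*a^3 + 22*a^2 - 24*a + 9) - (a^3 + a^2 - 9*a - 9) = a^4 - 9*a^3 + 21*a^2 - 15*a + 18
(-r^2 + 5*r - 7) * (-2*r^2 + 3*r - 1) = 2*r^4 - 13*r^3 + 30*r^2 - 26*r + 7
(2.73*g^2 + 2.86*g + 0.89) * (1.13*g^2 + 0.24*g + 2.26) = 3.0849*g^4 + 3.887*g^3 + 7.8619*g^2 + 6.6772*g + 2.0114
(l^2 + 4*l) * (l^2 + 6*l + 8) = l^4 + 10*l^3 + 32*l^2 + 32*l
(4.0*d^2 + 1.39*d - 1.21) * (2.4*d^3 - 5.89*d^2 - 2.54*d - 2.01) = 9.6*d^5 - 20.224*d^4 - 21.2511*d^3 - 4.4437*d^2 + 0.279500000000001*d + 2.4321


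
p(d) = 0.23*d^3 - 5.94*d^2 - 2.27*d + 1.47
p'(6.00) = -48.71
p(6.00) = -176.31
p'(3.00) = -31.70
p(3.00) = -52.59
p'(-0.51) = 3.97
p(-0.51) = 1.05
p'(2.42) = -26.98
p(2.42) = -35.55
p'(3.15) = -32.85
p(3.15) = -57.43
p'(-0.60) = 5.11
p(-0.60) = 0.64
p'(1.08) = -14.30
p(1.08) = -7.62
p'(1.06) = -14.09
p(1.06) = -7.34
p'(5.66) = -47.41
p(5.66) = -159.97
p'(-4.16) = 59.09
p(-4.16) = -108.44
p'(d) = 0.69*d^2 - 11.88*d - 2.27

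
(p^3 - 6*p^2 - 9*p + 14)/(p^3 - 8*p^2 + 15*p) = (p^3 - 6*p^2 - 9*p + 14)/(p*(p^2 - 8*p + 15))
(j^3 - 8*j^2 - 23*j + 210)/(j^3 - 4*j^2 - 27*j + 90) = (j - 7)/(j - 3)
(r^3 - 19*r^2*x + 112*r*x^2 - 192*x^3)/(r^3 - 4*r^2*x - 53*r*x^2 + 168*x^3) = (r - 8*x)/(r + 7*x)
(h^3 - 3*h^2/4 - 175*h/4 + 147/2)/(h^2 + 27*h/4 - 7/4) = (4*h^2 - 31*h + 42)/(4*h - 1)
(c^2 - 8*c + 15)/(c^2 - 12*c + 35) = (c - 3)/(c - 7)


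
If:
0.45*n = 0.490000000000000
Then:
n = 1.09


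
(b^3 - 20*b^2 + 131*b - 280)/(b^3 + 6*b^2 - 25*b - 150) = (b^2 - 15*b + 56)/(b^2 + 11*b + 30)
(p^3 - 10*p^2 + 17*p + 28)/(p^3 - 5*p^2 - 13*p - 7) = (p - 4)/(p + 1)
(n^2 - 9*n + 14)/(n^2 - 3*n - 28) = (n - 2)/(n + 4)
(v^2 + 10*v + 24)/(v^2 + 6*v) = (v + 4)/v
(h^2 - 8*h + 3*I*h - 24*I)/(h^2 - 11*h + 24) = (h + 3*I)/(h - 3)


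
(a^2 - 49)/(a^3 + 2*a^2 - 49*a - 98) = 1/(a + 2)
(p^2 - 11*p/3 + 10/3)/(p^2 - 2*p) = (p - 5/3)/p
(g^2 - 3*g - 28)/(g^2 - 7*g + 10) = (g^2 - 3*g - 28)/(g^2 - 7*g + 10)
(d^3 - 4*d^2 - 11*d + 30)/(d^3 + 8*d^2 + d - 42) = (d - 5)/(d + 7)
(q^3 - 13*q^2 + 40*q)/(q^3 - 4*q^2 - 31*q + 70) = q*(q^2 - 13*q + 40)/(q^3 - 4*q^2 - 31*q + 70)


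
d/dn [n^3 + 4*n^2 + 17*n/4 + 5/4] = 3*n^2 + 8*n + 17/4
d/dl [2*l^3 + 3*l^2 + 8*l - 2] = 6*l^2 + 6*l + 8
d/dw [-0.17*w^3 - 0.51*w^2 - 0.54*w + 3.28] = -0.51*w^2 - 1.02*w - 0.54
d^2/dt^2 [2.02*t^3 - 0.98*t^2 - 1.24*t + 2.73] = 12.12*t - 1.96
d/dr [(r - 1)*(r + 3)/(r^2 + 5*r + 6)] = 3/(r^2 + 4*r + 4)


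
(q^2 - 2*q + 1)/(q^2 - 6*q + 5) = (q - 1)/(q - 5)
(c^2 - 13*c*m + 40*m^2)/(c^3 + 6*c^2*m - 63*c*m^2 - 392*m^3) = (c - 5*m)/(c^2 + 14*c*m + 49*m^2)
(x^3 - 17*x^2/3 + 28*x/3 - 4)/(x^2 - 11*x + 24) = (3*x^2 - 8*x + 4)/(3*(x - 8))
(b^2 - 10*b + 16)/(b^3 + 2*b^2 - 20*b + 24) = (b - 8)/(b^2 + 4*b - 12)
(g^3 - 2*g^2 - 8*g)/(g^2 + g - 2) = g*(g - 4)/(g - 1)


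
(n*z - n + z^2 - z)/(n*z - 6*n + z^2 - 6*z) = (z - 1)/(z - 6)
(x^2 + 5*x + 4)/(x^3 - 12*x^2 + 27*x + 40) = (x + 4)/(x^2 - 13*x + 40)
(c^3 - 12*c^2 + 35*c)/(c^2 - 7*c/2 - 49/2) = 2*c*(c - 5)/(2*c + 7)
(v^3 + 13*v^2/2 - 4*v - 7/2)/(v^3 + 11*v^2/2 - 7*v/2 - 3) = (v + 7)/(v + 6)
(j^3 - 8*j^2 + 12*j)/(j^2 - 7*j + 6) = j*(j - 2)/(j - 1)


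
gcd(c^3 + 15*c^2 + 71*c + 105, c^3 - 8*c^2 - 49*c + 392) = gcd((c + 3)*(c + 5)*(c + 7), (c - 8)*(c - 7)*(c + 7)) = c + 7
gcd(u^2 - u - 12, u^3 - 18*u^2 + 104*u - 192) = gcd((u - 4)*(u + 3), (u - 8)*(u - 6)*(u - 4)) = u - 4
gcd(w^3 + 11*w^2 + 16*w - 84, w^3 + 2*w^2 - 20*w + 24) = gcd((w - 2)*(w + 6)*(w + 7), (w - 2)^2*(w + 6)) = w^2 + 4*w - 12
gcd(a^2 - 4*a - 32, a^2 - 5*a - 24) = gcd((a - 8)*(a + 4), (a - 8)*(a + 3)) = a - 8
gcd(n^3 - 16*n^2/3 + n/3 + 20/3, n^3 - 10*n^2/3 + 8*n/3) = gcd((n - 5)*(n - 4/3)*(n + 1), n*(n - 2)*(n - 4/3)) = n - 4/3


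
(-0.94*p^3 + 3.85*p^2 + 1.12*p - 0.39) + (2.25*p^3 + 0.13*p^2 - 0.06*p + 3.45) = 1.31*p^3 + 3.98*p^2 + 1.06*p + 3.06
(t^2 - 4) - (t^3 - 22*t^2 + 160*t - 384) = -t^3 + 23*t^2 - 160*t + 380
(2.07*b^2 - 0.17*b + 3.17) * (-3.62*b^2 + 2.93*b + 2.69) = -7.4934*b^4 + 6.6805*b^3 - 6.4052*b^2 + 8.8308*b + 8.5273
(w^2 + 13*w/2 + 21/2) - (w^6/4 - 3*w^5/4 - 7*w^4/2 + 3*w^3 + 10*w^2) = -w^6/4 + 3*w^5/4 + 7*w^4/2 - 3*w^3 - 9*w^2 + 13*w/2 + 21/2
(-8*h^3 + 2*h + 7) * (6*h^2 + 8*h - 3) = -48*h^5 - 64*h^4 + 36*h^3 + 58*h^2 + 50*h - 21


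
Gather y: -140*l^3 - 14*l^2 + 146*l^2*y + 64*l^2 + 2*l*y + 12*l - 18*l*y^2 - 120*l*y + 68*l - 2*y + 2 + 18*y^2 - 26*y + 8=-140*l^3 + 50*l^2 + 80*l + y^2*(18 - 18*l) + y*(146*l^2 - 118*l - 28) + 10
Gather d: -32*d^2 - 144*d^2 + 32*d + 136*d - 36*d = -176*d^2 + 132*d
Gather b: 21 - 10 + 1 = 12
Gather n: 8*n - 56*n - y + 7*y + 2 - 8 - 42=-48*n + 6*y - 48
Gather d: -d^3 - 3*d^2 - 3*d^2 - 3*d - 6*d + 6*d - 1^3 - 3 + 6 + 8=-d^3 - 6*d^2 - 3*d + 10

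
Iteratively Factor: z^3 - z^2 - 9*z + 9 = (z - 1)*(z^2 - 9) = (z - 1)*(z + 3)*(z - 3)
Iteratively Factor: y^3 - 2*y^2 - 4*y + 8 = (y - 2)*(y^2 - 4) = (y - 2)^2*(y + 2)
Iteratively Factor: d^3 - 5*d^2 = (d - 5)*(d^2) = d*(d - 5)*(d)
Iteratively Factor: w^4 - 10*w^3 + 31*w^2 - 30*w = (w - 3)*(w^3 - 7*w^2 + 10*w) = w*(w - 3)*(w^2 - 7*w + 10) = w*(w - 5)*(w - 3)*(w - 2)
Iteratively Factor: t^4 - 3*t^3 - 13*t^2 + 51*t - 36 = (t + 4)*(t^3 - 7*t^2 + 15*t - 9) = (t - 3)*(t + 4)*(t^2 - 4*t + 3) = (t - 3)*(t - 1)*(t + 4)*(t - 3)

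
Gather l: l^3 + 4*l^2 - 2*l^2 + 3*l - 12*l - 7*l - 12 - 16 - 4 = l^3 + 2*l^2 - 16*l - 32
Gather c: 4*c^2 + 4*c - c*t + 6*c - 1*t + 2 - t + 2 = 4*c^2 + c*(10 - t) - 2*t + 4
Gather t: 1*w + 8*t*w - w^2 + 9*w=8*t*w - w^2 + 10*w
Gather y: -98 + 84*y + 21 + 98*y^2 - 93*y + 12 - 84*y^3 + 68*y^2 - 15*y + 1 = -84*y^3 + 166*y^2 - 24*y - 64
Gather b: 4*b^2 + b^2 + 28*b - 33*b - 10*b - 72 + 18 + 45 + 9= 5*b^2 - 15*b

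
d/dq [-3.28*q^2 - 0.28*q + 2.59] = -6.56*q - 0.28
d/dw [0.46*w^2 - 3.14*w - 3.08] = 0.92*w - 3.14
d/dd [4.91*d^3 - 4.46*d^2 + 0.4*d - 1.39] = 14.73*d^2 - 8.92*d + 0.4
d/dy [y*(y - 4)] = 2*y - 4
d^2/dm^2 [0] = 0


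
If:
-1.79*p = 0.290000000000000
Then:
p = -0.16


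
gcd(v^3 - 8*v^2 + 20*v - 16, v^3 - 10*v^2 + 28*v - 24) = v^2 - 4*v + 4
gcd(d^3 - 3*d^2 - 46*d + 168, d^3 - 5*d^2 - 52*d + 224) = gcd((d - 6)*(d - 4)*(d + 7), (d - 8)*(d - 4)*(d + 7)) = d^2 + 3*d - 28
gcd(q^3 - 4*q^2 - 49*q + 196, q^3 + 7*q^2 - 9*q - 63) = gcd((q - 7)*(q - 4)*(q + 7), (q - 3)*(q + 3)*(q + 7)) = q + 7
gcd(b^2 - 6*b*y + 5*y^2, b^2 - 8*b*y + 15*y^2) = -b + 5*y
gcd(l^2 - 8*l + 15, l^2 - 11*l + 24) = l - 3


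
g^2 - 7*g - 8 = (g - 8)*(g + 1)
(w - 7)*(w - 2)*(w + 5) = w^3 - 4*w^2 - 31*w + 70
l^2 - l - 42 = (l - 7)*(l + 6)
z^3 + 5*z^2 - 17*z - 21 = (z - 3)*(z + 1)*(z + 7)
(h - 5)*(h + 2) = h^2 - 3*h - 10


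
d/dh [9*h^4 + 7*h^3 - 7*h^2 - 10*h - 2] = 36*h^3 + 21*h^2 - 14*h - 10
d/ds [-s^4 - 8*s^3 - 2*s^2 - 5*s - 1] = -4*s^3 - 24*s^2 - 4*s - 5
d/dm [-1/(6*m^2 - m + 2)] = (12*m - 1)/(6*m^2 - m + 2)^2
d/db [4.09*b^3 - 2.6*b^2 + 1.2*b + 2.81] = 12.27*b^2 - 5.2*b + 1.2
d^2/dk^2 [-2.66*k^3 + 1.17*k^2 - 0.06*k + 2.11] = 2.34 - 15.96*k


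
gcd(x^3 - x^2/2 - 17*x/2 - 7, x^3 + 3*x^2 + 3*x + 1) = x + 1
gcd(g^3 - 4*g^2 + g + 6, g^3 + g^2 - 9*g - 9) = g^2 - 2*g - 3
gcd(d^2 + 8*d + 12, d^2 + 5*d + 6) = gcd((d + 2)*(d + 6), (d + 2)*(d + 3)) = d + 2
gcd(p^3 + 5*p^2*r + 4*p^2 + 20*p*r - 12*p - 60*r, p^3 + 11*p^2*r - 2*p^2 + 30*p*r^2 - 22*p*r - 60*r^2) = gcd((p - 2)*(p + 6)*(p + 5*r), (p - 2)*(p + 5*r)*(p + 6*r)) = p^2 + 5*p*r - 2*p - 10*r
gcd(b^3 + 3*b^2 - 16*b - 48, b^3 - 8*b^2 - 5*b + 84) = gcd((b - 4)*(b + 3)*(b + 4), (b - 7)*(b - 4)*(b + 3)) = b^2 - b - 12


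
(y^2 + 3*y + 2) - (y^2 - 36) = 3*y + 38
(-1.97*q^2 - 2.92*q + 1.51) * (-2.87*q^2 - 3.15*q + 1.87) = 5.6539*q^4 + 14.5859*q^3 + 1.1804*q^2 - 10.2169*q + 2.8237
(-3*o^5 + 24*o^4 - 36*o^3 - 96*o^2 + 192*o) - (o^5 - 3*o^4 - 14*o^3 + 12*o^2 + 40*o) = -4*o^5 + 27*o^4 - 22*o^3 - 108*o^2 + 152*o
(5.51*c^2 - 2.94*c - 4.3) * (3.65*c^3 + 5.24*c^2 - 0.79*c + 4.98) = 20.1115*c^5 + 18.1414*c^4 - 35.4535*c^3 + 7.2304*c^2 - 11.2442*c - 21.414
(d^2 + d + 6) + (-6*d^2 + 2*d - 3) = -5*d^2 + 3*d + 3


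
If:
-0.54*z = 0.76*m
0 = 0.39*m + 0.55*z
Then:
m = 0.00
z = 0.00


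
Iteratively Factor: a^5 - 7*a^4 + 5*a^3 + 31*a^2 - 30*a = (a - 3)*(a^4 - 4*a^3 - 7*a^2 + 10*a) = (a - 3)*(a + 2)*(a^3 - 6*a^2 + 5*a) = (a - 5)*(a - 3)*(a + 2)*(a^2 - a) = (a - 5)*(a - 3)*(a - 1)*(a + 2)*(a)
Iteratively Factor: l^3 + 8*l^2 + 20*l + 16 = (l + 2)*(l^2 + 6*l + 8) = (l + 2)^2*(l + 4)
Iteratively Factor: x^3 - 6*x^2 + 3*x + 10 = (x - 5)*(x^2 - x - 2) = (x - 5)*(x + 1)*(x - 2)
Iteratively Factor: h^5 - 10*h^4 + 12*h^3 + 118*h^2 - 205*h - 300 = (h + 3)*(h^4 - 13*h^3 + 51*h^2 - 35*h - 100) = (h + 1)*(h + 3)*(h^3 - 14*h^2 + 65*h - 100) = (h - 5)*(h + 1)*(h + 3)*(h^2 - 9*h + 20) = (h - 5)^2*(h + 1)*(h + 3)*(h - 4)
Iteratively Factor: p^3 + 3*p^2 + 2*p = (p + 1)*(p^2 + 2*p) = p*(p + 1)*(p + 2)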